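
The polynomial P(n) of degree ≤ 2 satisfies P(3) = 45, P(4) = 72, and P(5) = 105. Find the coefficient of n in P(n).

6

Write P(n) = an^2 + bn + c. Substituting each data point gives a linear system:
  9a + 3b + c = 45
  16a + 4b + c = 72
  25a + 5b + c = 105
Solving the system yields a = 3, b = 6, c = 0.
So P(n) = 3n^2 + 6n.
The coefficient of n is 6.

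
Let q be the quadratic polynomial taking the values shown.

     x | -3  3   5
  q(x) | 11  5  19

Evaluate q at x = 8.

55

Using the Lagrange interpolation formula with nodes -3, 3, 5:
  L_0(x) = (x - 3)(x - 5) / 48
  L_1(x) = (x + 3)(x - 5) / -12
  L_2(x) = (x + 3)(x - 3) / 16
Then q(x) = 11·L_0(x) + 5·L_1(x) + 19·L_2(x).
Expanding and collecting terms gives q(x) = x^2 - x - 1.
Evaluating at x = 8: q(8) = 55.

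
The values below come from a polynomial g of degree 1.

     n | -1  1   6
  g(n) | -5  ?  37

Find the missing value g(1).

The 2 known points determine the degree-1 polynomial uniquely.
Write g(n) = an + b. Substituting each data point gives a linear system:
  -a + b = -5
  6a + b = 37
Solving the system yields a = 6, b = 1.
So g(n) = 6n + 1.
Then g(1) = 7.

7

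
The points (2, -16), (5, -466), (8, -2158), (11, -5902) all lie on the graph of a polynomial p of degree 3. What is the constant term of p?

Write p(u) = au^3 + bu^2 + cu + d. Substituting each data point gives a linear system:
  8a + 4b + 2c + d = -16
  125a + 25b + 5c + d = -466
  512a + 64b + 8c + d = -2158
  1331a + 121b + 11c + d = -5902
Solving the system yields a = -5, b = 6, c = 3, d = -6.
So p(u) = -5u³ + 6u² + 3u - 6.
The constant term is -6.

-6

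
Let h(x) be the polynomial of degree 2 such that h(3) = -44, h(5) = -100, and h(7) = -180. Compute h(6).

Forward differences of the values at x = 3, 5, 7:
  h  : -44  -100  -180
  Δ  : -56  -80
  Δ^2: -24
The second differences are constant, confirming degree 2.
Interpolating (Newton forward form) and evaluating at x = 6 gives h(6) = -137.

-137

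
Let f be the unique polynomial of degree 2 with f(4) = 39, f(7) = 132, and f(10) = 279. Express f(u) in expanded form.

Write f(u) = au^2 + bu + c. Substituting each data point gives a linear system:
  16a + 4b + c = 39
  49a + 7b + c = 132
  100a + 10b + c = 279
Solving the system yields a = 3, b = -2, c = -1.
So f(u) = 3u² - 2u - 1.
Check: f(10) = 279. ✓

f(u) = 3u^2 - 2u - 1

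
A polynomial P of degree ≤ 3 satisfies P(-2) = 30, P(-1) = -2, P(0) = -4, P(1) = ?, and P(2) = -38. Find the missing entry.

-6

On equispaced nodes a degree-3 polynomial has vanishing fourth forward difference, so
  P(-2) - 4·P(-1) + 6·P(0) - 4·P(1) + P(2) = 0.
Substituting the known values and solving for P(1):
  -4·P(1) = 24
  P(1) = -6.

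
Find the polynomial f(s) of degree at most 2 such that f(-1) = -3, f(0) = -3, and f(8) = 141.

Write f(s) = as^2 + bs + c. Substituting each data point gives a linear system:
  a - b + c = -3
  c = -3
  64a + 8b + c = 141
Solving the system yields a = 2, b = 2, c = -3.
So f(s) = 2s^2 + 2s - 3.
Check: f(8) = 141. ✓

f(s) = 2s^2 + 2s - 3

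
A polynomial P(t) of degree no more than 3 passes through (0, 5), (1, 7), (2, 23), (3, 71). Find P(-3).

-97

Write P(t) = at^3 + bt^2 + ct + d. Substituting each data point gives a linear system:
  d = 5
  a + b + c + d = 7
  8a + 4b + 2c + d = 23
  27a + 9b + 3c + d = 71
Solving the system yields a = 3, b = -2, c = 1, d = 5.
So P(t) = 3t^3 - 2t^2 + t + 5.
Then P(-3) = -97.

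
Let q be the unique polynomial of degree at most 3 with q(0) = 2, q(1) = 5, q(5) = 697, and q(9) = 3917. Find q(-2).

Using the Lagrange interpolation formula with nodes 0, 1, 5, 9:
  L_0(x) = (x - 1)(x - 5)(x - 9) / -45
  L_1(x) = x(x - 5)(x - 9) / 32
  L_2(x) = x(x - 1)(x - 9) / -80
  L_3(x) = x(x - 1)(x - 5) / 288
Then q(x) = 2·L_0(x) + 5·L_1(x) + 697·L_2(x) + 3917·L_3(x).
Expanding and collecting terms gives q(x) = 5x³ + 4x² - 6x + 2.
Evaluating at x = -2: q(-2) = -10.

-10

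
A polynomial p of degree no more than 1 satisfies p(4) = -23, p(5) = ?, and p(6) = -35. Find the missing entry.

-29

The 2 known points determine the degree-1 polynomial uniquely.
Write p(n) = an + b. Substituting each data point gives a linear system:
  4a + b = -23
  6a + b = -35
Solving the system yields a = -6, b = 1.
So p(n) = -6n + 1.
Then p(5) = -29.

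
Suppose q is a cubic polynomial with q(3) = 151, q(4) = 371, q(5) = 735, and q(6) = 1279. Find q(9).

Forward differences of the values at t = 3, 4, 5, 6:
  q  : 151  371  735  1279
  Δ  : 220  364  544
  Δ^2: 144  180
  Δ^3: 36
The third differences are constant, confirming degree 3.
Interpolating (Newton forward form) and evaluating at t = 9 gives q(9) = 4351.

4351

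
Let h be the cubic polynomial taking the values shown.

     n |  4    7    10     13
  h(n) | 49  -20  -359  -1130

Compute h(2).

Using the Lagrange interpolation formula with nodes 4, 7, 10, 13:
  L_0(n) = (n - 7)(n - 10)(n - 13) / -162
  L_1(n) = (n - 4)(n - 10)(n - 13) / 54
  L_2(n) = (n - 4)(n - 7)(n - 13) / -54
  L_3(n) = (n - 4)(n - 7)(n - 10) / 162
Then h(n) = 49·L_0(n) - 20·L_1(n) - 359·L_2(n) - 1130·L_3(n).
Expanding and collecting terms gives h(n) = -n^3 + 6n^2 + 4n + 1.
Evaluating at n = 2: h(2) = 25.

25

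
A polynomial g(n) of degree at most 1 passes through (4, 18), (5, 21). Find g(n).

g(n) = 3n + 6

Write g(n) = an + b. Substituting each data point gives a linear system:
  4a + b = 18
  5a + b = 21
Solving the system yields a = 3, b = 6.
So g(n) = 3n + 6.
Check: g(5) = 21. ✓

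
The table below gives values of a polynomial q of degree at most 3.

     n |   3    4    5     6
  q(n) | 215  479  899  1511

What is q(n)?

Using the Lagrange interpolation formula with nodes 3, 4, 5, 6:
  L_0(n) = (n - 4)(n - 5)(n - 6) / -6
  L_1(n) = (n - 3)(n - 5)(n - 6) / 2
  L_2(n) = (n - 3)(n - 4)(n - 6) / -2
  L_3(n) = (n - 3)(n - 4)(n - 5) / 6
Then q(n) = 215·L_0(n) + 479·L_1(n) + 899·L_2(n) + 1511·L_3(n).
Expanding and collecting terms gives q(n) = 6n^3 + 6n^2 - 1.
Check: q(3) = 215. ✓

q(n) = 6n^3 + 6n^2 - 1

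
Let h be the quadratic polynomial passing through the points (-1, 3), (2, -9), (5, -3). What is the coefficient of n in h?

Write h(n) = an^2 + bn + c. Substituting each data point gives a linear system:
  a - b + c = 3
  4a + 2b + c = -9
  25a + 5b + c = -3
Solving the system yields a = 1, b = -5, c = -3.
So h(n) = n^2 - 5n - 3.
The coefficient of n is -5.

-5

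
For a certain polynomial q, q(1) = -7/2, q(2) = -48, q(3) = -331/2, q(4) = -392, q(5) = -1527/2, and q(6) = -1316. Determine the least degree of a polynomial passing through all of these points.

3

Forward differences of the values at x = 1, 2, 3, 4, 5, 6:
  q  : -7/2  -48  -331/2  -392  -1527/2  -1316
  Δ  : -89/2  -235/2  -453/2  -743/2  -1105/2
  Δ^2: -73  -109  -145  -181
  Δ^3: -36  -36  -36
  Δ^4: 0  0
  Δ^5: 0
The third differences are constant (-36) and nonzero, while all higher differences vanish, so the minimal degree is 3.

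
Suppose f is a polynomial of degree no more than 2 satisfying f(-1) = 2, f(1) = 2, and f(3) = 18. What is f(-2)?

Using the Lagrange interpolation formula with nodes -1, 1, 3:
  L_0(t) = (t - 1)(t - 3) / 8
  L_1(t) = (t + 1)(t - 3) / -4
  L_2(t) = (t + 1)(t - 1) / 8
Then f(t) = 2·L_0(t) + 2·L_1(t) + 18·L_2(t).
Expanding and collecting terms gives f(t) = 2t².
Evaluating at t = -2: f(-2) = 8.

8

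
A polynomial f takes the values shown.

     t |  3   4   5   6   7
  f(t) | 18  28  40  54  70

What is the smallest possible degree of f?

Forward differences of the values at t = 3, 4, 5, 6, 7:
  f  : 18  28  40  54  70
  Δ  : 10  12  14  16
  Δ^2: 2  2  2
  Δ^3: 0  0
  Δ^4: 0
The second differences are constant (2) and nonzero, while all higher differences vanish, so the minimal degree is 2.

2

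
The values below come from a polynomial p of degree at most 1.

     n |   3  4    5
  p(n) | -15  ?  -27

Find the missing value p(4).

On equispaced nodes a degree-1 polynomial has vanishing second forward difference, so
  p(3) - 2·p(4) + p(5) = 0.
Substituting the known values and solving for p(4):
  -2·p(4) = 42
  p(4) = -21.

-21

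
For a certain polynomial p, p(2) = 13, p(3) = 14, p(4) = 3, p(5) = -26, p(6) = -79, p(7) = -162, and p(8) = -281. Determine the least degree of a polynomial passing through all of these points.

3

Forward differences of the values at t = 2, 3, 4, 5, 6, 7, 8:
  p  : 13  14  3  -26  -79  -162  -281
  Δ  : 1  -11  -29  -53  -83  -119
  Δ^2: -12  -18  -24  -30  -36
  Δ^3: -6  -6  -6  -6
  Δ^4: 0  0  0
  Δ^5: 0  0
  Δ^6: 0
The third differences are constant (-6) and nonzero, while all higher differences vanish, so the minimal degree is 3.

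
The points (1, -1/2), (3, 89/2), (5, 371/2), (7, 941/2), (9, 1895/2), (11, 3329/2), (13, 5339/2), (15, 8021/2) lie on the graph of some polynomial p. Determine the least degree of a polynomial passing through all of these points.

3

Forward differences of the values at s = 1, 3, 5, 7, 9, 11, 13, 15:
  p  : -1/2  89/2  371/2  941/2  1895/2  3329/2  5339/2  8021/2
  Δ  : 45  141  285  477  717  1005  1341
  Δ^2: 96  144  192  240  288  336
  Δ^3: 48  48  48  48  48
  Δ^4: 0  0  0  0
  Δ^5: 0  0  0
  Δ^6: 0  0
  Δ^7: 0
The third differences are constant (48) and nonzero, while all higher differences vanish, so the minimal degree is 3.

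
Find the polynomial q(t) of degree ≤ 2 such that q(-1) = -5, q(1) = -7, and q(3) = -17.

Write q(t) = at^2 + bt + c. Substituting each data point gives a linear system:
  a - b + c = -5
  a + b + c = -7
  9a + 3b + c = -17
Solving the system yields a = -1, b = -1, c = -5.
So q(t) = -t² - t - 5.
Check: q(-1) = -5. ✓

q(t) = -t^2 - t - 5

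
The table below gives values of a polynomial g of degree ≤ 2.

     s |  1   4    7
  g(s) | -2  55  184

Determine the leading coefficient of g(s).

Write g(s) = as^2 + bs + c. Substituting each data point gives a linear system:
  a + b + c = -2
  16a + 4b + c = 55
  49a + 7b + c = 184
Solving the system yields a = 4, b = -1, c = -5.
So g(s) = 4s^2 - s - 5.
The leading coefficient is 4.

4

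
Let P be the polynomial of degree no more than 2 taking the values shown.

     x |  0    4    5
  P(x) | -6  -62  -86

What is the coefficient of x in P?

-6

Write P(x) = ax^2 + bx + c. Substituting each data point gives a linear system:
  c = -6
  16a + 4b + c = -62
  25a + 5b + c = -86
Solving the system yields a = -2, b = -6, c = -6.
So P(x) = -2x^2 - 6x - 6.
The coefficient of x is -6.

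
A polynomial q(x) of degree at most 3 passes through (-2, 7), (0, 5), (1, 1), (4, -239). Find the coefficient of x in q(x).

Write q(x) = ax^3 + bx^2 + cx + d. Substituting each data point gives a linear system:
  -8a + 4b - 2c + d = 7
  d = 5
  a + b + c + d = 1
  64a + 16b + 4c + d = -239
Solving the system yields a = -3, b = -4, c = 3, d = 5.
So q(x) = -3x^3 - 4x^2 + 3x + 5.
The coefficient of x is 3.

3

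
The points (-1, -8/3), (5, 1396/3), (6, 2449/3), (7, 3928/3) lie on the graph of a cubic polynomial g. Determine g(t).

g(t) = 4t^3 - t^2 - 2t + 1/3

Using the Lagrange interpolation formula with nodes -1, 5, 6, 7:
  L_0(t) = (t - 5)(t - 6)(t - 7) / -336
  L_1(t) = (t + 1)(t - 6)(t - 7) / 12
  L_2(t) = (t + 1)(t - 5)(t - 7) / -7
  L_3(t) = (t + 1)(t - 5)(t - 6) / 16
Then g(t) = -8/3·L_0(t) + 1396/3·L_1(t) + 2449/3·L_2(t) + 3928/3·L_3(t).
Expanding and collecting terms gives g(t) = 4t^3 - t^2 - 2t + 1/3.
Check: g(-1) = -8/3. ✓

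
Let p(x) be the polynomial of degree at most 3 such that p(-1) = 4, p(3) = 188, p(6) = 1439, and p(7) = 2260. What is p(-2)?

-17

Write p(x) = ax^3 + bx^2 + cx + d. Substituting each data point gives a linear system:
  -a + b - c + d = 4
  27a + 9b + 3c + d = 188
  216a + 36b + 6c + d = 1439
  343a + 49b + 7c + d = 2260
Solving the system yields a = 6, b = 5, c = -6, d = -1.
So p(x) = 6x^3 + 5x^2 - 6x - 1.
Then p(-2) = -17.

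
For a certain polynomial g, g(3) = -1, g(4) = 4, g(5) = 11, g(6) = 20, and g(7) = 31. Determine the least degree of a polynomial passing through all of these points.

Forward differences of the values at s = 3, 4, 5, 6, 7:
  g  : -1  4  11  20  31
  Δ  : 5  7  9  11
  Δ^2: 2  2  2
  Δ^3: 0  0
  Δ^4: 0
The second differences are constant (2) and nonzero, while all higher differences vanish, so the minimal degree is 2.

2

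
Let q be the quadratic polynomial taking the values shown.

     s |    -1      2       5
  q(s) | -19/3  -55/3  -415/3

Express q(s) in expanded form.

Write q(s) = as^2 + bs + c. Substituting each data point gives a linear system:
  a - b + c = -19/3
  4a + 2b + c = -55/3
  25a + 5b + c = -415/3
Solving the system yields a = -6, b = 2, c = 5/3.
So q(s) = -6s² + 2s + 5/3.
Check: q(5) = -415/3. ✓

q(s) = -6s^2 + 2s + 5/3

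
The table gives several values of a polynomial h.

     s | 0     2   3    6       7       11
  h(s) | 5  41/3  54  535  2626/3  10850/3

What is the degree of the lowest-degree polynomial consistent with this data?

Divided differences on the nodes 0, 2, 3, 6, 7, 11:
  order 0: 5  41/3  54  535  2626/3  10850/3
  order 1: 13/3  121/3  481/3  1021/3  2056/3
  order 2: 12  30  45  69
  order 3: 3  3  3
  order 4: 0  0
  order 5: 0
The order-3 divided differences are all 3 (nonzero) and every higher order vanishes, so the data lies on a polynomial of degree exactly 3.

3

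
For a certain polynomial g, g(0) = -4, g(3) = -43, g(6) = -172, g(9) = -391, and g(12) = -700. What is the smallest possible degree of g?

Forward differences of the values at n = 0, 3, 6, 9, 12:
  g  : -4  -43  -172  -391  -700
  Δ  : -39  -129  -219  -309
  Δ^2: -90  -90  -90
  Δ^3: 0  0
  Δ^4: 0
The second differences are constant (-90) and nonzero, while all higher differences vanish, so the minimal degree is 2.

2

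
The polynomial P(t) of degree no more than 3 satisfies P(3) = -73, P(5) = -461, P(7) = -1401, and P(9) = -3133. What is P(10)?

Using the Lagrange interpolation formula with nodes 3, 5, 7, 9:
  L_0(t) = (t - 5)(t - 7)(t - 9) / -48
  L_1(t) = (t - 3)(t - 7)(t - 9) / 16
  L_2(t) = (t - 3)(t - 5)(t - 9) / -16
  L_3(t) = (t - 3)(t - 5)(t - 7) / 48
Then P(t) = -73·L_0(t) - 461·L_1(t) - 1401·L_2(t) - 3133·L_3(t).
Expanding and collecting terms gives P(t) = -5t³ + 6t² + 3t - 1.
Evaluating at t = 10: P(10) = -4371.

-4371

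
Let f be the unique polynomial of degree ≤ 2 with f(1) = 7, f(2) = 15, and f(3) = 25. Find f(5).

51

Write f(s) = as^2 + bs + c. Substituting each data point gives a linear system:
  a + b + c = 7
  4a + 2b + c = 15
  9a + 3b + c = 25
Solving the system yields a = 1, b = 5, c = 1.
So f(s) = s^2 + 5s + 1.
Then f(5) = 51.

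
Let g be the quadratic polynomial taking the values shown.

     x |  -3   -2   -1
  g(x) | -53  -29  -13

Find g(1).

Using the Lagrange interpolation formula with nodes -3, -2, -1:
  L_0(x) = (x + 2)(x + 1) / 2
  L_1(x) = (x + 3)(x + 1) / -1
  L_2(x) = (x + 3)(x + 2) / 2
Then g(x) = -53·L_0(x) - 29·L_1(x) - 13·L_2(x).
Expanding and collecting terms gives g(x) = -4x² + 4x - 5.
Evaluating at x = 1: g(1) = -5.

-5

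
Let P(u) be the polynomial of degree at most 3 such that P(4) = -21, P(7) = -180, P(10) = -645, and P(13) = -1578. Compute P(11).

Using the Lagrange interpolation formula with nodes 4, 7, 10, 13:
  L_0(u) = (u - 7)(u - 10)(u - 13) / -162
  L_1(u) = (u - 4)(u - 10)(u - 13) / 54
  L_2(u) = (u - 4)(u - 7)(u - 13) / -54
  L_3(u) = (u - 4)(u - 7)(u - 10) / 162
Then P(u) = -21·L_0(u) - 180·L_1(u) - 645·L_2(u) - 1578·L_3(u).
Expanding and collecting terms gives P(u) = -u³ + 4u² - 4u - 5.
Evaluating at u = 11: P(11) = -896.

-896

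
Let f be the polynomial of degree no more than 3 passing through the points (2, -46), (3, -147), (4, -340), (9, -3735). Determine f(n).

Using the Lagrange interpolation formula with nodes 2, 3, 4, 9:
  L_0(n) = (n - 3)(n - 4)(n - 9) / -14
  L_1(n) = (n - 2)(n - 4)(n - 9) / 6
  L_2(n) = (n - 2)(n - 3)(n - 9) / -10
  L_3(n) = (n - 2)(n - 3)(n - 4) / 210
Then f(n) = -46·L_0(n) - 147·L_1(n) - 340·L_2(n) - 3735·L_3(n).
Expanding and collecting terms gives f(n) = -5n^3 - n^2 - n.
Check: f(3) = -147. ✓

f(n) = -5n^3 - n^2 - n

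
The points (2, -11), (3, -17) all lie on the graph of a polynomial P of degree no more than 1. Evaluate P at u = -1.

7

Using the Lagrange interpolation formula with nodes 2, 3:
  L_0(u) = (u - 3) / -1
  L_1(u) = (u - 2) / 1
Then P(u) = -11·L_0(u) - 17·L_1(u).
Expanding and collecting terms gives P(u) = -6u + 1.
Evaluating at u = -1: P(-1) = 7.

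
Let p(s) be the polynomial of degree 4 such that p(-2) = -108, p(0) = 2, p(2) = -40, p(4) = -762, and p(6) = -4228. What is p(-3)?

-475

Using the Lagrange interpolation formula with nodes -2, 0, 2, 4, 6:
  L_0(s) = s(s - 2)(s - 4)(s - 6) / 384
  L_1(s) = (s + 2)(s - 2)(s - 4)(s - 6) / -96
  L_2(s) = (s + 2)s(s - 4)(s - 6) / 64
  L_3(s) = (s + 2)s(s - 2)(s - 6) / -96
  L_4(s) = (s + 2)s(s - 2)(s - 4) / 384
Then p(s) = -108·L_0(s) + 2·L_1(s) - 40·L_2(s) - 762·L_3(s) - 4228·L_4(s).
Expanding and collecting terms gives p(s) = -4s⁴ + 5s³ - 3s² - 3s + 2.
Evaluating at s = -3: p(-3) = -475.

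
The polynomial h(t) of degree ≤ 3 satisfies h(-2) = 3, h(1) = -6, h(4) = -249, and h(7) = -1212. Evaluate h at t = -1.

-4

Using the Lagrange interpolation formula with nodes -2, 1, 4, 7:
  L_0(t) = (t - 1)(t - 4)(t - 7) / -162
  L_1(t) = (t + 2)(t - 4)(t - 7) / 54
  L_2(t) = (t + 2)(t - 1)(t - 7) / -54
  L_3(t) = (t + 2)(t - 1)(t - 4) / 162
Then h(t) = 3·L_0(t) - 6·L_1(t) - 249·L_2(t) - 1212·L_3(t).
Expanding and collecting terms gives h(t) = -3t^3 - 4t^2 + 2t - 1.
Evaluating at t = -1: h(-1) = -4.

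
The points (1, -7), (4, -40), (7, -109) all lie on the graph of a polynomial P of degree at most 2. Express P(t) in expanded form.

Using the Lagrange interpolation formula with nodes 1, 4, 7:
  L_0(t) = (t - 4)(t - 7) / 18
  L_1(t) = (t - 1)(t - 7) / -9
  L_2(t) = (t - 1)(t - 4) / 18
Then P(t) = -7·L_0(t) - 40·L_1(t) - 109·L_2(t).
Expanding and collecting terms gives P(t) = -2t^2 - t - 4.
Check: P(1) = -7. ✓

P(t) = -2t^2 - t - 4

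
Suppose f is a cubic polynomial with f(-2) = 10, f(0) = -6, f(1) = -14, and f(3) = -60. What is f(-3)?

Using the Lagrange interpolation formula with nodes -2, 0, 1, 3:
  L_0(t) = t(t - 1)(t - 3) / -30
  L_1(t) = (t + 2)(t - 1)(t - 3) / 6
  L_2(t) = (t + 2)t(t - 3) / -6
  L_3(t) = (t + 2)t(t - 1) / 30
Then f(t) = 10·L_0(t) - 6·L_1(t) - 14·L_2(t) - 60·L_3(t).
Expanding and collecting terms gives f(t) = -t³ - t² - 6t - 6.
Evaluating at t = -3: f(-3) = 30.

30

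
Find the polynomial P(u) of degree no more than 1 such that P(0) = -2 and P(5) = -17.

Write P(u) = au + b. Substituting each data point gives a linear system:
  b = -2
  5a + b = -17
Solving the system yields a = -3, b = -2.
So P(u) = -3u - 2.
Check: P(0) = -2. ✓

P(u) = -3u - 2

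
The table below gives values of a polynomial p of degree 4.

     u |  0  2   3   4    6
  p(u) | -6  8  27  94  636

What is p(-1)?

-1

Write p(u) = au^4 + bu^3 + cu^2 + du + e. Substituting each data point gives a linear system:
  e = -6
  16a + 8b + 4c + 2d + e = 8
  81a + 27b + 9c + 3d + e = 27
  256a + 64b + 16c + 4d + e = 94
  1296a + 216b + 36c + 6d + e = 636
Solving the system yields a = 1, b = -4, c = 5, d = 5, e = -6.
So p(u) = u⁴ - 4u³ + 5u² + 5u - 6.
Then p(-1) = -1.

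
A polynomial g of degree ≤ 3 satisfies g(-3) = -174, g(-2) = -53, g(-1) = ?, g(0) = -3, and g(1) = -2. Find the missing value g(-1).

On equispaced nodes a degree-3 polynomial has vanishing fourth forward difference, so
  g(-3) - 4·g(-2) + 6·g(-1) - 4·g(0) + g(1) = 0.
Substituting the known values and solving for g(-1):
  6·g(-1) = -48
  g(-1) = -8.

-8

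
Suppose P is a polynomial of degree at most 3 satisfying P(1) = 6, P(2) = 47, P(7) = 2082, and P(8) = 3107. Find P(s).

P(s) = 6s^3 + s^2 - 4s + 3

Using the Lagrange interpolation formula with nodes 1, 2, 7, 8:
  L_0(s) = (s - 2)(s - 7)(s - 8) / -42
  L_1(s) = (s - 1)(s - 7)(s - 8) / 30
  L_2(s) = (s - 1)(s - 2)(s - 8) / -30
  L_3(s) = (s - 1)(s - 2)(s - 7) / 42
Then P(s) = 6·L_0(s) + 47·L_1(s) + 2082·L_2(s) + 3107·L_3(s).
Expanding and collecting terms gives P(s) = 6s^3 + s^2 - 4s + 3.
Check: P(8) = 3107. ✓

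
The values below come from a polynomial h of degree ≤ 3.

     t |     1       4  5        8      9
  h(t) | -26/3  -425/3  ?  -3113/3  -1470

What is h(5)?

The 4 known points determine the degree-3 polynomial uniquely.
Write h(t) = at^3 + bt^2 + ct + d. Substituting each data point gives a linear system:
  a + b + c + d = -26/3
  64a + 16b + 4c + d = -425/3
  512a + 64b + 8c + d = -3113/3
  729a + 81b + 9c + d = -1470
Solving the system yields a = -2, b = 1/3, c = -4, d = -3.
So h(t) = -2t^3 + (1/3)t^2 - 4t - 3.
Then h(5) = -794/3.

-794/3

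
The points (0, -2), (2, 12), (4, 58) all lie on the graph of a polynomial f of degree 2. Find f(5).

93

Forward differences of the values at x = 0, 2, 4:
  f  : -2  12  58
  Δ  : 14  46
  Δ^2: 32
The second differences are constant, confirming degree 2.
Interpolating (Newton forward form) and evaluating at x = 5 gives f(5) = 93.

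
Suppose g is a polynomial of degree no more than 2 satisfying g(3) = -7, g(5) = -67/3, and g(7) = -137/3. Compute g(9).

-77

Forward differences of the values at n = 3, 5, 7:
  g  : -7  -67/3  -137/3
  Δ  : -46/3  -70/3
  Δ^2: -8
The second differences are constant, confirming degree 2.
Interpolating (Newton forward form) and evaluating at n = 9 gives g(9) = -77.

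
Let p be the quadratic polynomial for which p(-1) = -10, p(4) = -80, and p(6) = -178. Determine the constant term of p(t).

Write p(t) = at^2 + bt + c. Substituting each data point gives a linear system:
  a - b + c = -10
  16a + 4b + c = -80
  36a + 6b + c = -178
Solving the system yields a = -5, b = 1, c = -4.
So p(t) = -5t² + t - 4.
The constant term is -4.

-4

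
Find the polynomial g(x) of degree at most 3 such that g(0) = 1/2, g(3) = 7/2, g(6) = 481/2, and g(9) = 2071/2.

Using the Lagrange interpolation formula with nodes 0, 3, 6, 9:
  L_0(x) = (x - 3)(x - 6)(x - 9) / -162
  L_1(x) = x(x - 6)(x - 9) / 54
  L_2(x) = x(x - 3)(x - 9) / -54
  L_3(x) = x(x - 3)(x - 6) / 162
Then g(x) = 1/2·L_0(x) + 7/2·L_1(x) + 481/2·L_2(x) + 2071/2·L_3(x).
Expanding and collecting terms gives g(x) = 2x³ - 5x² - 2x + 1/2.
Check: g(9) = 2071/2. ✓

g(x) = 2x^3 - 5x^2 - 2x + 1/2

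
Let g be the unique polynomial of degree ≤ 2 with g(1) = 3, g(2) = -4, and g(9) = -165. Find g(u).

g(u) = -2u^2 - u + 6

Using the Lagrange interpolation formula with nodes 1, 2, 9:
  L_0(u) = (u - 2)(u - 9) / 8
  L_1(u) = (u - 1)(u - 9) / -7
  L_2(u) = (u - 1)(u - 2) / 56
Then g(u) = 3·L_0(u) - 4·L_1(u) - 165·L_2(u).
Expanding and collecting terms gives g(u) = -2u² - u + 6.
Check: g(1) = 3. ✓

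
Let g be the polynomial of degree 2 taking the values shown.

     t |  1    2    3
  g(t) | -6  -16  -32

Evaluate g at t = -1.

Write g(t) = at^2 + bt + c. Substituting each data point gives a linear system:
  a + b + c = -6
  4a + 2b + c = -16
  9a + 3b + c = -32
Solving the system yields a = -3, b = -1, c = -2.
So g(t) = -3t² - t - 2.
Then g(-1) = -4.

-4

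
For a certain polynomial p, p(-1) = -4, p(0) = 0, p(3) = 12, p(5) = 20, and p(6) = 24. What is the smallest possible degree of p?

Divided differences on the nodes -1, 0, 3, 5, 6:
  order 0: -4  0  12  20  24
  order 1: 4  4  4  4
  order 2: 0  0  0
  order 3: 0  0
  order 4: 0
The order-1 divided differences are all 4 (nonzero) and every higher order vanishes, so the data lies on a polynomial of degree exactly 1.

1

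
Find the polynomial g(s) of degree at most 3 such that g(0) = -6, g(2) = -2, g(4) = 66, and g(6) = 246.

Write g(s) = as^3 + bs^2 + cs + d. Substituting each data point gives a linear system:
  d = -6
  8a + 4b + 2c + d = -2
  64a + 16b + 4c + d = 66
  216a + 36b + 6c + d = 246
Solving the system yields a = 1, b = 2, c = -6, d = -6.
So g(s) = s^3 + 2s^2 - 6s - 6.
Check: g(4) = 66. ✓

g(s) = s^3 + 2s^2 - 6s - 6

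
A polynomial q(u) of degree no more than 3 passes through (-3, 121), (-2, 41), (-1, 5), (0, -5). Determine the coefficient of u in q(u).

Write q(u) = au^3 + bu^2 + cu + d. Substituting each data point gives a linear system:
  -27a + 9b - 3c + d = 121
  -8a + 4b - 2c + d = 41
  -a + b - c + d = 5
  d = -5
Solving the system yields a = -3, b = 4, c = -3, d = -5.
So q(u) = -3u^3 + 4u^2 - 3u - 5.
The coefficient of u is -3.

-3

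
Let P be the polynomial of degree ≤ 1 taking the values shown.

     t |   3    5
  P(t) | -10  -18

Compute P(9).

Using the Lagrange interpolation formula with nodes 3, 5:
  L_0(t) = (t - 5) / -2
  L_1(t) = (t - 3) / 2
Then P(t) = -10·L_0(t) - 18·L_1(t).
Expanding and collecting terms gives P(t) = -4t + 2.
Evaluating at t = 9: P(9) = -34.

-34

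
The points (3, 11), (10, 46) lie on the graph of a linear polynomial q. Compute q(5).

Using the Lagrange interpolation formula with nodes 3, 10:
  L_0(x) = (x - 10) / -7
  L_1(x) = (x - 3) / 7
Then q(x) = 11·L_0(x) + 46·L_1(x).
Expanding and collecting terms gives q(x) = 5x - 4.
Evaluating at x = 5: q(5) = 21.

21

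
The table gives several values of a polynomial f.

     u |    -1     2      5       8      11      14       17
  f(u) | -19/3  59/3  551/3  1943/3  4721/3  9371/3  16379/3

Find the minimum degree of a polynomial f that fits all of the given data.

Forward differences of the values at u = -1, 2, 5, 8, 11, 14, 17:
  f  : -19/3  59/3  551/3  1943/3  4721/3  9371/3  16379/3
  Δ  : 26  164  464  926  1550  2336
  Δ^2: 138  300  462  624  786
  Δ^3: 162  162  162  162
  Δ^4: 0  0  0
  Δ^5: 0  0
  Δ^6: 0
The third differences are constant (162) and nonzero, while all higher differences vanish, so the minimal degree is 3.

3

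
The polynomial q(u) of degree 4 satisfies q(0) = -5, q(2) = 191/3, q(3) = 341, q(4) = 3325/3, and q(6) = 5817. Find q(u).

q(u) = 5u^4 - 4u^3 + 6u^2 - (5/3)u - 5

Using the Lagrange interpolation formula with nodes 0, 2, 3, 4, 6:
  L_0(u) = (u - 2)(u - 3)(u - 4)(u - 6) / 144
  L_1(u) = u(u - 3)(u - 4)(u - 6) / -16
  L_2(u) = u(u - 2)(u - 4)(u - 6) / 9
  L_3(u) = u(u - 2)(u - 3)(u - 6) / -16
  L_4(u) = u(u - 2)(u - 3)(u - 4) / 144
Then q(u) = -5·L_0(u) + 191/3·L_1(u) + 341·L_2(u) + 3325/3·L_3(u) + 5817·L_4(u).
Expanding and collecting terms gives q(u) = 5u^4 - 4u^3 + 6u^2 - (5/3)u - 5.
Check: q(6) = 5817. ✓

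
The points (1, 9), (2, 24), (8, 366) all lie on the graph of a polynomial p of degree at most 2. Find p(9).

465

Using the Lagrange interpolation formula with nodes 1, 2, 8:
  L_0(t) = (t - 2)(t - 8) / 7
  L_1(t) = (t - 1)(t - 8) / -6
  L_2(t) = (t - 1)(t - 2) / 42
Then p(t) = 9·L_0(t) + 24·L_1(t) + 366·L_2(t).
Expanding and collecting terms gives p(t) = 6t² - 3t + 6.
Evaluating at t = 9: p(9) = 465.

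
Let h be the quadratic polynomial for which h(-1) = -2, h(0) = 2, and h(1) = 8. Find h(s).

Using the Lagrange interpolation formula with nodes -1, 0, 1:
  L_0(s) = s(s - 1) / 2
  L_1(s) = (s + 1)(s - 1) / -1
  L_2(s) = (s + 1)s / 2
Then h(s) = -2·L_0(s) + 2·L_1(s) + 8·L_2(s).
Expanding and collecting terms gives h(s) = s^2 + 5s + 2.
Check: h(0) = 2. ✓

h(s) = s^2 + 5s + 2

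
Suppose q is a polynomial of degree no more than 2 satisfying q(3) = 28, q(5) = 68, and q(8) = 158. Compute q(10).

238

Using the Lagrange interpolation formula with nodes 3, 5, 8:
  L_0(u) = (u - 5)(u - 8) / 10
  L_1(u) = (u - 3)(u - 8) / -6
  L_2(u) = (u - 3)(u - 5) / 15
Then q(u) = 28·L_0(u) + 68·L_1(u) + 158·L_2(u).
Expanding and collecting terms gives q(u) = 2u^2 + 4u - 2.
Evaluating at u = 10: q(10) = 238.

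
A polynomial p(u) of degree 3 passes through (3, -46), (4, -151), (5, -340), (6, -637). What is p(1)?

Using the Lagrange interpolation formula with nodes 3, 4, 5, 6:
  L_0(u) = (u - 4)(u - 5)(u - 6) / -6
  L_1(u) = (u - 3)(u - 5)(u - 6) / 2
  L_2(u) = (u - 3)(u - 4)(u - 6) / -2
  L_3(u) = (u - 3)(u - 4)(u - 5) / 6
Then p(u) = -46·L_0(u) - 151·L_1(u) - 340·L_2(u) - 637·L_3(u).
Expanding and collecting terms gives p(u) = -4u^3 + 6u^2 + u + 5.
Evaluating at u = 1: p(1) = 8.

8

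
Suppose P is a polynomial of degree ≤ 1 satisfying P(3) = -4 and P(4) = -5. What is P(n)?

P(n) = -n - 1

Using the Lagrange interpolation formula with nodes 3, 4:
  L_0(n) = (n - 4) / -1
  L_1(n) = (n - 3) / 1
Then P(n) = -4·L_0(n) - 5·L_1(n).
Expanding and collecting terms gives P(n) = -n - 1.
Check: P(3) = -4. ✓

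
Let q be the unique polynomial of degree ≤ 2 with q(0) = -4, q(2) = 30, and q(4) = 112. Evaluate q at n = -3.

Forward differences of the values at n = 0, 2, 4:
  q  : -4  30  112
  Δ  : 34  82
  Δ^2: 48
The second differences are constant, confirming degree 2.
Interpolating (Newton forward form) and evaluating at n = -3 gives q(-3) = 35.

35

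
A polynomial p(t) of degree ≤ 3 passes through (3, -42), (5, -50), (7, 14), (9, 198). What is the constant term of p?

Write p(t) = at^3 + bt^2 + ct + d. Substituting each data point gives a linear system:
  27a + 9b + 3c + d = -42
  125a + 25b + 5c + d = -50
  343a + 49b + 7c + d = 14
  729a + 81b + 9c + d = 198
Solving the system yields a = 1, b = -6, c = -5, d = 0.
So p(t) = t^3 - 6t^2 - 5t.
The constant term is 0.

0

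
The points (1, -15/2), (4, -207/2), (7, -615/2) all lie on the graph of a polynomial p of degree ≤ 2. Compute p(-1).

-7/2

Write p(u) = au^2 + bu + c. Substituting each data point gives a linear system:
  a + b + c = -15/2
  16a + 4b + c = -207/2
  49a + 7b + c = -615/2
Solving the system yields a = -6, b = -2, c = 1/2.
So p(u) = -6u^2 - 2u + 1/2.
Then p(-1) = -7/2.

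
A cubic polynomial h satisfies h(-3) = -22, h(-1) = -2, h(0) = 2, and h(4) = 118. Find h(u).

h(u) = u^3 + 2u^2 + 5u + 2

Write h(u) = au^3 + bu^2 + cu + d. Substituting each data point gives a linear system:
  -27a + 9b - 3c + d = -22
  -a + b - c + d = -2
  d = 2
  64a + 16b + 4c + d = 118
Solving the system yields a = 1, b = 2, c = 5, d = 2.
So h(u) = u^3 + 2u^2 + 5u + 2.
Check: h(4) = 118. ✓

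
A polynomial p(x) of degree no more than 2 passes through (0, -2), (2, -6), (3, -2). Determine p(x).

p(x) = 2x^2 - 6x - 2

Write p(x) = ax^2 + bx + c. Substituting each data point gives a linear system:
  c = -2
  4a + 2b + c = -6
  9a + 3b + c = -2
Solving the system yields a = 2, b = -6, c = -2.
So p(x) = 2x^2 - 6x - 2.
Check: p(0) = -2. ✓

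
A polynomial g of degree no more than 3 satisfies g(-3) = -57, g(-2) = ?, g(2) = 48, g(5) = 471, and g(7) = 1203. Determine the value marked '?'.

The 4 known points determine the degree-3 polynomial uniquely.
Write g(s) = as^3 + bs^2 + cs + d. Substituting each data point gives a linear system:
  -27a + 9b - 3c + d = -57
  8a + 4b + 2c + d = 48
  125a + 25b + 5c + d = 471
  343a + 49b + 7c + d = 1203
Solving the system yields a = 3, b = 3, c = 3, d = 6.
So g(s) = 3s^3 + 3s^2 + 3s + 6.
Then g(-2) = -12.

-12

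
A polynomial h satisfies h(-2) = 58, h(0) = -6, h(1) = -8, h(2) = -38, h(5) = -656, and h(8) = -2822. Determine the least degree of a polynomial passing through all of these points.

Divided differences on the nodes -2, 0, 1, 2, 5, 8:
  order 0: 58  -6  -8  -38  -656  -2822
  order 1: -32  -2  -30  -206  -722
  order 2: 10  -14  -44  -86
  order 3: -6  -6  -6
  order 4: 0  0
  order 5: 0
The order-3 divided differences are all -6 (nonzero) and every higher order vanishes, so the data lies on a polynomial of degree exactly 3.

3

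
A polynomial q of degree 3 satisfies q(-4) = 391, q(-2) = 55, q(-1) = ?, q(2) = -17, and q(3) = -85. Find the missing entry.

7

The 4 known points determine the degree-3 polynomial uniquely.
Write q(t) = at^3 + bt^2 + ct + d. Substituting each data point gives a linear system:
  -64a + 16b - 4c + d = 391
  -8a + 4b - 2c + d = 55
  8a + 4b + 2c + d = -17
  27a + 9b + 3c + d = -85
Solving the system yields a = -5, b = 5, c = 2, d = -1.
So q(t) = -5t^3 + 5t^2 + 2t - 1.
Then q(-1) = 7.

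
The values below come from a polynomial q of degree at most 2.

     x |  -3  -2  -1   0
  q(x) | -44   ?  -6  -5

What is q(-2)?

-19

The 3 known points determine the degree-2 polynomial uniquely.
Write q(x) = ax^2 + bx + c. Substituting each data point gives a linear system:
  9a - 3b + c = -44
  a - b + c = -6
  c = -5
Solving the system yields a = -6, b = -5, c = -5.
So q(x) = -6x² - 5x - 5.
Then q(-2) = -19.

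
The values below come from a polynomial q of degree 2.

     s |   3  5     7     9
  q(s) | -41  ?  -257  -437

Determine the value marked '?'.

On equispaced nodes a degree-2 polynomial has vanishing third forward difference, so
  - q(3) + 3·q(5) - 3·q(7) + q(9) = 0.
Substituting the known values and solving for q(5):
  3·q(5) = -375
  q(5) = -125.

-125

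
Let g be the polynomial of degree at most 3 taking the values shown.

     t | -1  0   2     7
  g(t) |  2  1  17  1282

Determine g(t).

g(t) = 4t^3 - t^2 - 6t + 1

Write g(t) = at^3 + bt^2 + ct + d. Substituting each data point gives a linear system:
  -a + b - c + d = 2
  d = 1
  8a + 4b + 2c + d = 17
  343a + 49b + 7c + d = 1282
Solving the system yields a = 4, b = -1, c = -6, d = 1.
So g(t) = 4t^3 - t^2 - 6t + 1.
Check: g(-1) = 2. ✓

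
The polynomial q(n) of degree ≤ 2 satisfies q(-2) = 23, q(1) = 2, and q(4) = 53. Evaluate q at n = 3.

Using the Lagrange interpolation formula with nodes -2, 1, 4:
  L_0(n) = (n - 1)(n - 4) / 18
  L_1(n) = (n + 2)(n - 4) / -9
  L_2(n) = (n + 2)(n - 1) / 18
Then q(n) = 23·L_0(n) + 2·L_1(n) + 53·L_2(n).
Expanding and collecting terms gives q(n) = 4n² - 3n + 1.
Evaluating at n = 3: q(3) = 28.

28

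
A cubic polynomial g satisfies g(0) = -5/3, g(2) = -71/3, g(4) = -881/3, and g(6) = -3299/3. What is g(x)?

Using the Lagrange interpolation formula with nodes 0, 2, 4, 6:
  L_0(x) = (x - 2)(x - 4)(x - 6) / -48
  L_1(x) = x(x - 4)(x - 6) / 16
  L_2(x) = x(x - 2)(x - 6) / -16
  L_3(x) = x(x - 2)(x - 4) / 48
Then g(x) = -5/3·L_0(x) - 71/3·L_1(x) - 881/3·L_2(x) - 3299/3·L_3(x).
Expanding and collecting terms gives g(x) = -6x^3 + 5x^2 + 3x - 5/3.
Check: g(2) = -71/3. ✓

g(x) = -6x^3 + 5x^2 + 3x - 5/3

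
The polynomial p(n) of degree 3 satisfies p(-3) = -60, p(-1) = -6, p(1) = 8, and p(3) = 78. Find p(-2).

Write p(n) = an^3 + bn^2 + cn + d. Substituting each data point gives a linear system:
  -27a + 9b - 3c + d = -60
  -a + b - c + d = -6
  a + b + c + d = 8
  27a + 9b + 3c + d = 78
Solving the system yields a = 2, b = 1, c = 5, d = 0.
So p(n) = 2n^3 + n^2 + 5n.
Then p(-2) = -22.

-22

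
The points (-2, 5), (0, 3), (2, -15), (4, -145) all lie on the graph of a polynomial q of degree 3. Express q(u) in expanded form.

q(u) = -2u^3 - 2u^2 + 3u + 3

Write q(u) = au^3 + bu^2 + cu + d. Substituting each data point gives a linear system:
  -8a + 4b - 2c + d = 5
  d = 3
  8a + 4b + 2c + d = -15
  64a + 16b + 4c + d = -145
Solving the system yields a = -2, b = -2, c = 3, d = 3.
So q(u) = -2u³ - 2u² + 3u + 3.
Check: q(2) = -15. ✓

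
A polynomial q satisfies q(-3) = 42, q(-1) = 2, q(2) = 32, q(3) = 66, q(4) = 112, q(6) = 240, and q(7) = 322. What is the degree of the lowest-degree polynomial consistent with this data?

Divided differences on the nodes -3, -1, 2, 3, 4, 6, 7:
  order 0: 42  2  32  66  112  240  322
  order 1: -20  10  34  46  64  82
  order 2: 6  6  6  6  6
  order 3: 0  0  0  0
  order 4: 0  0  0
  order 5: 0  0
  order 6: 0
The order-2 divided differences are all 6 (nonzero) and every higher order vanishes, so the data lies on a polynomial of degree exactly 2.

2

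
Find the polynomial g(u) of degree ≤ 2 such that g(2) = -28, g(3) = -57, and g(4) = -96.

Using the Lagrange interpolation formula with nodes 2, 3, 4:
  L_0(u) = (u - 3)(u - 4) / 2
  L_1(u) = (u - 2)(u - 4) / -1
  L_2(u) = (u - 2)(u - 3) / 2
Then g(u) = -28·L_0(u) - 57·L_1(u) - 96·L_2(u).
Expanding and collecting terms gives g(u) = -5u^2 - 4u.
Check: g(2) = -28. ✓

g(u) = -5u^2 - 4u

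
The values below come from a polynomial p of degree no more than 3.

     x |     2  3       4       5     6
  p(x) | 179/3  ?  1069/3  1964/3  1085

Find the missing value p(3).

166

The 4 known points determine the degree-3 polynomial uniquely.
Write p(x) = ax^3 + bx^2 + cx + d. Substituting each data point gives a linear system:
  8a + 4b + 2c + d = 179/3
  64a + 16b + 4c + d = 1069/3
  125a + 25b + 5c + d = 1964/3
  216a + 36b + 6c + d = 1085
Solving the system yields a = 4, b = 6, c = 1/3, d = 3.
So p(x) = 4x^3 + 6x^2 + (1/3)x + 3.
Then p(3) = 166.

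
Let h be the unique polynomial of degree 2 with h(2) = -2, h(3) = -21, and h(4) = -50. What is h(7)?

-197

Using the Lagrange interpolation formula with nodes 2, 3, 4:
  L_0(n) = (n - 3)(n - 4) / 2
  L_1(n) = (n - 2)(n - 4) / -1
  L_2(n) = (n - 2)(n - 3) / 2
Then h(n) = -2·L_0(n) - 21·L_1(n) - 50·L_2(n).
Expanding and collecting terms gives h(n) = -5n² + 6n + 6.
Evaluating at n = 7: h(7) = -197.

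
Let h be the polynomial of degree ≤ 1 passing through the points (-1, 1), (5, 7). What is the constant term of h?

2

Write h(n) = an + b. Substituting each data point gives a linear system:
  -a + b = 1
  5a + b = 7
Solving the system yields a = 1, b = 2.
So h(n) = n + 2.
The constant term is 2.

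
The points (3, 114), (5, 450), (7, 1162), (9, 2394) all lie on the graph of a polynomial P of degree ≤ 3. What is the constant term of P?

Write P(x) = ax^3 + bx^2 + cx + d. Substituting each data point gives a linear system:
  27a + 9b + 3c + d = 114
  125a + 25b + 5c + d = 450
  343a + 49b + 7c + d = 1162
  729a + 81b + 9c + d = 2394
Solving the system yields a = 3, b = 2, c = 5, d = 0.
So P(x) = 3x^3 + 2x^2 + 5x.
The constant term is 0.

0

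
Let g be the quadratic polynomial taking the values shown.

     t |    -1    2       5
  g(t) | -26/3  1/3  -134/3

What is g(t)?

Write g(t) = at^2 + bt + c. Substituting each data point gives a linear system:
  a - b + c = -26/3
  4a + 2b + c = 1/3
  25a + 5b + c = -134/3
Solving the system yields a = -3, b = 6, c = 1/3.
So g(t) = -3t^2 + 6t + 1/3.
Check: g(-1) = -26/3. ✓

g(t) = -3t^2 + 6t + 1/3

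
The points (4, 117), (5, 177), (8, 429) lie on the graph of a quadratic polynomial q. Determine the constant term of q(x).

-3

Write q(x) = ax^2 + bx + c. Substituting each data point gives a linear system:
  16a + 4b + c = 117
  25a + 5b + c = 177
  64a + 8b + c = 429
Solving the system yields a = 6, b = 6, c = -3.
So q(x) = 6x² + 6x - 3.
The constant term is -3.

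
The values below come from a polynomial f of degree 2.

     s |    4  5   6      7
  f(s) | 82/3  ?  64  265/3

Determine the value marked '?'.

The 3 known points determine the degree-2 polynomial uniquely.
Write f(s) = as^2 + bs + c. Substituting each data point gives a linear system:
  16a + 4b + c = 82/3
  36a + 6b + c = 64
  49a + 7b + c = 265/3
Solving the system yields a = 2, b = -5/3, c = 2.
So f(s) = 2s^2 - (5/3)s + 2.
Then f(5) = 131/3.

131/3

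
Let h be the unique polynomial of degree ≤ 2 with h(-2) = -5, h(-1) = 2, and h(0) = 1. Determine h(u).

Write h(u) = au^2 + bu + c. Substituting each data point gives a linear system:
  4a - 2b + c = -5
  a - b + c = 2
  c = 1
Solving the system yields a = -4, b = -5, c = 1.
So h(u) = -4u^2 - 5u + 1.
Check: h(-1) = 2. ✓

h(u) = -4u^2 - 5u + 1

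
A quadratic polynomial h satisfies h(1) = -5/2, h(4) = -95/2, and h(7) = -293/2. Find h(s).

h(s) = -3s^2 + 1/2

Write h(s) = as^2 + bs + c. Substituting each data point gives a linear system:
  a + b + c = -5/2
  16a + 4b + c = -95/2
  49a + 7b + c = -293/2
Solving the system yields a = -3, b = 0, c = 1/2.
So h(s) = -3s^2 + 1/2.
Check: h(4) = -95/2. ✓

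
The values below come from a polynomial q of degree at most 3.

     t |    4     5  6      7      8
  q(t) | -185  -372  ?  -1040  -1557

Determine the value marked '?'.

-651

The 4 known points determine the degree-3 polynomial uniquely.
Write q(t) = at^3 + bt^2 + ct + d. Substituting each data point gives a linear system:
  64a + 16b + 4c + d = -185
  125a + 25b + 5c + d = -372
  343a + 49b + 7c + d = -1040
  512a + 64b + 8c + d = -1557
Solving the system yields a = -3, b = -1, c = 5, d = 3.
So q(t) = -3t^3 - t^2 + 5t + 3.
Then q(6) = -651.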